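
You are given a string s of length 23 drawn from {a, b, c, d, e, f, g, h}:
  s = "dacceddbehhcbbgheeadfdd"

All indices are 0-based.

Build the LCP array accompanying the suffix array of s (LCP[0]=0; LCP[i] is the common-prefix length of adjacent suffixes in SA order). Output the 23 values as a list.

[0, 1, 0, 1, 1, 0, 1, 1, 0, 1, 1, 1, 2, 1, 0, 1, 1, 1, 0, 0, 0, 1, 1]

sorted suffixes:
  #0 SA[0]=1  'acceddbehhcbbgheeadfdd'
  #1 SA[1]=18  'adfdd'
  #2 SA[2]=12  'bbgheeadfdd'
  #3 SA[3]=7  'behhcbbgheeadfdd'
  #4 SA[4]=13  'bgheeadfdd'
  #5 SA[5]=11  'cbbgheeadfdd'
  #6 SA[6]=2  'cceddbehhcbbgheeadfdd'
  #7 SA[7]=3  'ceddbehhcbbgheeadfdd'
  #8 SA[8]=22  'd'
  #9 SA[9]=0  'dacceddbehhcbbgheeadfdd'
  #10 SA[10]=6  'dbehhcbbgheeadfdd'
  #11 SA[11]=21  'dd'
  #12 SA[12]=5  'ddbehhcbbgheeadfdd'
  #13 SA[13]=19  'dfdd'
  #14 SA[14]=17  'eadfdd'
  #15 SA[15]=4  'eddbehhcbbgheeadfdd'
  #16 SA[16]=16  'eeadfdd'
  #17 SA[17]=8  'ehhcbbgheeadfdd'
  #18 SA[18]=20  'fdd'
  #19 SA[19]=14  'gheeadfdd'
  #20 SA[20]=10  'hcbbgheeadfdd'
  #21 SA[21]=15  'heeadfdd'
  #22 SA[22]=9  'hhcbbgheeadfdd'

SA = [1, 18, 12, 7, 13, 11, 2, 3, 22, 0, 6, 21, 5, 19, 17, 4, 16, 8, 20, 14, 10, 15, 9]
[i] adj suffixes → lcp
  [1] 1/18 → 1 ('a')
  [2] 18/12 → 0 ('')
  [3] 12/7 → 1 ('b')
  [4] 7/13 → 1 ('b')
  [5] 13/11 → 0 ('')
  [6] 11/2 → 1 ('c')
  [7] 2/3 → 1 ('c')
  [8] 3/22 → 0 ('')
  [9] 22/0 → 1 ('d')
  [10] 0/6 → 1 ('d')
  [11] 6/21 → 1 ('d')
  [12] 21/5 → 2 ('dd')
  [13] 5/19 → 1 ('d')
  [14] 19/17 → 0 ('')
  [15] 17/4 → 1 ('e')
  [16] 4/16 → 1 ('e')
  [17] 16/8 → 1 ('e')
  [18] 8/20 → 0 ('')
  [19] 20/14 → 0 ('')
  [20] 14/10 → 0 ('')
  [21] 10/15 → 1 ('h')
  [22] 15/9 → 1 ('h')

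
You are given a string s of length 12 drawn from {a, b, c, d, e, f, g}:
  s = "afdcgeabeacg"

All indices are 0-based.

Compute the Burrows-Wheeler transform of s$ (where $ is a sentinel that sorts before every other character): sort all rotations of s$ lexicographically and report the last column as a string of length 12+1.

gee$aadfgbacc

rank  rotation       last
    0  $afdcgeabeacg  g
    1  abeacg$afdcge  e
    2  acg$afdcgeabe  e
    3  afdcgeabeacg$  $
    4  beacg$afdcgea  a
    5  cg$afdcgeabea  a
    6  cgeabeacg$afd  d
    7  dcgeabeacg$af  f
    8  eabeacg$afdcg  g
    9  eacg$afdcgeab  b
   10  fdcgeabeacg$a  a
   11  g$afdcgeabeac  c
   12  geabeacg$afdc  c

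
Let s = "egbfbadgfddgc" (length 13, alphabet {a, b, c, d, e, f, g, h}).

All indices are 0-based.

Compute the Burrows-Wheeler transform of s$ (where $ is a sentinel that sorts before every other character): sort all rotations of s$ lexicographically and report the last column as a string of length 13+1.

cbfggfda$bgedd

rank  rotation        last
    0  $egbfbadgfddgc  c
    1  adgfddgc$egbfb  b
    2  badgfddgc$egbf  f
    3  bfbadgfddgc$eg  g
    4  c$egbfbadgfddg  g
    5  ddgc$egbfbadgf  f
    6  dgc$egbfbadgfd  d
    7  dgfddgc$egbfba  a
    8  egbfbadgfddgc$  $
    9  fbadgfddgc$egb  b
   10  fddgc$egbfbadg  g
   11  gbfbadgfddgc$e  e
   12  gc$egbfbadgfdd  d
   13  gfddgc$egbfbad  d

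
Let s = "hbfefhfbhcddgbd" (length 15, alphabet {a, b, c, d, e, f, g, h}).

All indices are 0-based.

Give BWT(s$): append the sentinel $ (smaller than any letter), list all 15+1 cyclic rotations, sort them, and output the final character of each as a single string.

rank  rotation          last
    0  $hbfefhfbhcddgbd  d
    1  bd$hbfefhfbhcddg  g
    2  bfefhfbhcddgbd$h  h
    3  bhcddgbd$hbfefhf  f
    4  cddgbd$hbfefhfbh  h
    5  d$hbfefhfbhcddgb  b
    6  ddgbd$hbfefhfbhc  c
    7  dgbd$hbfefhfbhcd  d
    8  efhfbhcddgbd$hbf  f
    9  fbhcddgbd$hbfefh  h
   10  fefhfbhcddgbd$hb  b
   11  fhfbhcddgbd$hbfe  e
   12  gbd$hbfefhfbhcdd  d
   13  hbfefhfbhcddgbd$  $
   14  hcddgbd$hbfefhfb  b
   15  hfbhcddgbd$hbfef  f

dghfhbcdfhbed$bf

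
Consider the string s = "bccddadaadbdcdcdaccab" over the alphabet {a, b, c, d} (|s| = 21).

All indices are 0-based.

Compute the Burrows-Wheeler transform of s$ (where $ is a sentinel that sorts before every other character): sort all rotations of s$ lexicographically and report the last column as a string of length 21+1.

rank  rotation                last
    0  $bccddadaadbdcdcdaccab  b
    1  aadbdcdcdaccab$bccddad  d
    2  ab$bccddadaadbdcdcdacc  c
    3  accab$bccddadaadbdcdcd  d
    4  adaadbdcdcdaccab$bccdd  d
    5  adbdcdcdaccab$bccddada  a
    6  b$bccddadaadbdcdcdacca  a
    7  bccddadaadbdcdcdaccab$  $
    8  bdcdcdaccab$bccddadaad  d
    9  cab$bccddadaadbdcdcdac  c
   10  ccab$bccddadaadbdcdcda  a
   11  ccddadaadbdcdcdaccab$b  b
   12  cdaccab$bccddadaadbdcd  d
   13  cdcdaccab$bccddadaadbd  d
   14  cddadaadbdcdcdaccab$bc  c
   15  daadbdcdcdaccab$bccdda  a
   16  daccab$bccddadaadbdcdc  c
   17  dadaadbdcdcdaccab$bccd  d
   18  dbdcdcdaccab$bccddadaa  a
   19  dcdaccab$bccddadaadbdc  c
   20  dcdcdaccab$bccddadaadb  b
   21  ddadaadbdcdcdaccab$bcc  c

bdcddaa$dcabddcacdacbc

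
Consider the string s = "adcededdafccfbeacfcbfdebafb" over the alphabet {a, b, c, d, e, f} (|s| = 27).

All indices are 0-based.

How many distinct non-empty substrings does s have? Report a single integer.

351

rank→(start, suffix):
  0 → (15, 'acfcbfdebafb')
  1 → (0, 'adcededdafccfbeacfcbfdebafb')
  2 → (24, 'afb')
  3 → (8, 'afccfbeacfcbfdebafb')
  4 → (26, 'b')
  5 → (23, 'bafb')
  6 → (13, 'beacfcbfdebafb')
  7 → (19, 'bfdebafb')
  8 → (18, 'cbfdebafb')
  9 → (10, 'ccfbeacfcbfdebafb')
  10 → (2, 'cededdafccfbeacfcbfdebafb')
  11 → (11, 'cfbeacfcbfdebafb')
  12 → (16, 'cfcbfdebafb')
  13 → (7, 'dafccfbeacfcbfdebafb')
  14 → (1, 'dcededdafccfbeacfcbfdebafb')
  15 → (6, 'ddafccfbeacfcbfdebafb')
  16 → (21, 'debafb')
  17 → (4, 'deddafccfbeacfcbfdebafb')
  18 → (14, 'eacfcbfdebafb')
  19 → (22, 'ebafb')
  20 → (5, 'eddafccfbeacfcbfdebafb')
  21 → (3, 'ededdafccfbeacfcbfdebafb')
  22 → (25, 'fb')
  23 → (12, 'fbeacfcbfdebafb')
  24 → (17, 'fcbfdebafb')
  25 → (9, 'fccfbeacfcbfdebafb')
  26 → (20, 'fdebafb')

SA = [15, 0, 24, 8, 26, 23, 13, 19, 18, 10, 2, 11, 16, 7, 1, 6, 21, 4, 14, 22, 5, 3, 25, 12, 17, 9, 20]
rank  pair      lcp
   1  s[15:],s[0:]  1  'a'
   2  s[0:],s[24:]  1  'a'
   3  s[24:],s[8:]  2  'af'
   4  s[8:],s[26:]  0  ''
   5  s[26:],s[23:]  1  'b'
   6  s[23:],s[13:]  1  'b'
   7  s[13:],s[19:]  1  'b'
   8  s[19:],s[18:]  0  ''
   9  s[18:],s[10:]  1  'c'
  10  s[10:],s[2:]  1  'c'
  11  s[2:],s[11:]  1  'c'
  12  s[11:],s[16:]  2  'cf'
  13  s[16:],s[7:]  0  ''
  14  s[7:],s[1:]  1  'd'
  15  s[1:],s[6:]  1  'd'
  16  s[6:],s[21:]  1  'd'
  17  s[21:],s[4:]  2  'de'
  18  s[4:],s[14:]  0  ''
  19  s[14:],s[22:]  1  'e'
  20  s[22:],s[5:]  1  'e'
  21  s[5:],s[3:]  2  'ed'
  22  s[3:],s[25:]  0  ''
  23  s[25:],s[12:]  2  'fb'
  24  s[12:],s[17:]  1  'f'
  25  s[17:],s[9:]  2  'fc'
  26  s[9:],s[20:]  1  'f'

n(n+1)/2 = 27·28/2 = 378
Σ LCP = 0 + 1 + 1 + 2 + 0 + 1 + 1 + 1 + 0 + 1 + 1 + 1 + 2 + 0 + 1 + 1 + 1 + 2 + 0 + 1 + 1 + 2 + 0 + 2 + 1 + 2 + 1 = 27
distinct = 378 − 27 = 351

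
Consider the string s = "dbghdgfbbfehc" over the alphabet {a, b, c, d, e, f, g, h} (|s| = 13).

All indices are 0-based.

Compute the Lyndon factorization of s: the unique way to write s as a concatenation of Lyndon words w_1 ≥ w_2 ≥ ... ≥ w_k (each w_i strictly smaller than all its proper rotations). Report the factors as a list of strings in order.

["d", "bghdgf", "bbfehc"]

emit factor 1: 'd' (i=0, period=1)
emit factor 2: 'bghdgf' (i=1, period=6)
emit factor 3: 'bbfehc' (i=7, period=6)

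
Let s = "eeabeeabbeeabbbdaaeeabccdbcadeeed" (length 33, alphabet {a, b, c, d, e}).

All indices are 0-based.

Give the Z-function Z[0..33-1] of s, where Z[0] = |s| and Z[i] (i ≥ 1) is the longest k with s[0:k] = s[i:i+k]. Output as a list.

Z[0]=33
i=1: outside box; Z[1]=1 grow→box=[1,2)
i=2: outside box; Z[2]=0
i=3: outside box; Z[3]=0
i=4: outside box; Z[4]=4 grow→box=[4,8)
i=5: min(r-i=3, Z[1]=1)=1; Z[5]=1
i=6: min(r-i=2, Z[2]=0)=0; Z[6]=0
i=7: min(r-i=1, Z[3]=0)=0; Z[7]=0
i=8: outside box; Z[8]=0
i=9: outside box; Z[9]=4 grow→box=[9,13)
i=10: min(r-i=3, Z[1]=1)=1; Z[10]=1
i=11: min(r-i=2, Z[2]=0)=0; Z[11]=0
i=12: min(r-i=1, Z[3]=0)=0; Z[12]=0
i=13: outside box; Z[13]=0
i=14: outside box; Z[14]=0
i=15: outside box; Z[15]=0
i=16: outside box; Z[16]=0
i=17: outside box; Z[17]=0
i=18: outside box; Z[18]=4 grow→box=[18,22)
i=19: min(r-i=3, Z[1]=1)=1; Z[19]=1
i=20: min(r-i=2, Z[2]=0)=0; Z[20]=0
i=21: min(r-i=1, Z[3]=0)=0; Z[21]=0
i=22: outside box; Z[22]=0
i=23: outside box; Z[23]=0
i=24: outside box; Z[24]=0
i=25: outside box; Z[25]=0
i=26: outside box; Z[26]=0
i=27: outside box; Z[27]=0
i=28: outside box; Z[28]=0
i=29: outside box; Z[29]=2 grow→box=[29,31)
i=30: min(r-i=1, Z[1]=1)=1; Z[30]=2 grow→box=[30,32)
i=31: min(r-i=1, Z[1]=1)=1; Z[31]=1
i=32: outside box; Z[32]=0

[33, 1, 0, 0, 4, 1, 0, 0, 0, 4, 1, 0, 0, 0, 0, 0, 0, 0, 4, 1, 0, 0, 0, 0, 0, 0, 0, 0, 0, 2, 2, 1, 0]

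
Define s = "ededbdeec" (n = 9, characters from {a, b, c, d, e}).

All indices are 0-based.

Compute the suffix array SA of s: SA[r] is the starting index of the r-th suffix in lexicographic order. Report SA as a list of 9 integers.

sorted suffixes:
  #0 SA[0]=4  'bdeec'
  #1 SA[1]=8  'c'
  #2 SA[2]=3  'dbdeec'
  #3 SA[3]=1  'dedbdeec'
  #4 SA[4]=5  'deec'
  #5 SA[5]=7  'ec'
  #6 SA[6]=2  'edbdeec'
  #7 SA[7]=0  'ededbdeec'
  #8 SA[8]=6  'eec'

[4, 8, 3, 1, 5, 7, 2, 0, 6]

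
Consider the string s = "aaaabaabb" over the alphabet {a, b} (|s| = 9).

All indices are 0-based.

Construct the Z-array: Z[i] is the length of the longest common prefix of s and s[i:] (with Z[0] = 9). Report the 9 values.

Z[0]=9
i=1: fresh scan; Z[1]=3 scan→box=[1,4)
i=2: min(r-i=2, Z[1]=3)=2; Z[2]=2
i=3: min(r-i=1, Z[2]=2)=1; Z[3]=1
i=4: fresh scan; Z[4]=0
i=5: fresh scan; Z[5]=2 scan→box=[5,7)
i=6: min(r-i=1, Z[1]=3)=1; Z[6]=1
i=7: fresh scan; Z[7]=0
i=8: fresh scan; Z[8]=0

[9, 3, 2, 1, 0, 2, 1, 0, 0]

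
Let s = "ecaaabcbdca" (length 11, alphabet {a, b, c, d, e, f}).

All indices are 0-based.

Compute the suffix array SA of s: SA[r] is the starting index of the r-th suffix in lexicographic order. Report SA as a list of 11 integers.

[10, 2, 3, 4, 5, 7, 9, 1, 6, 8, 0]

sorted suffixes:
  #0 SA[0]=10  'a'
  #1 SA[1]=2  'aaabcbdca'
  #2 SA[2]=3  'aabcbdca'
  #3 SA[3]=4  'abcbdca'
  #4 SA[4]=5  'bcbdca'
  #5 SA[5]=7  'bdca'
  #6 SA[6]=9  'ca'
  #7 SA[7]=1  'caaabcbdca'
  #8 SA[8]=6  'cbdca'
  #9 SA[9]=8  'dca'
  #10 SA[10]=0  'ecaaabcbdca'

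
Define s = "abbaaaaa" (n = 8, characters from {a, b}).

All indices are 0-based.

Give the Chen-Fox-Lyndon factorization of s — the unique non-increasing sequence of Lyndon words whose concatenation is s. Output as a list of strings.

emit factor 1: 'abb' (i=0, period=3)
emit factor 2: 'a' (i=3, period=1)
emit factor 3: 'a' (i=4, period=1)
emit factor 4: 'a' (i=5, period=1)
emit factor 5: 'a' (i=6, period=1)
emit factor 6: 'a' (i=7, period=1)

["abb", "a", "a", "a", "a", "a"]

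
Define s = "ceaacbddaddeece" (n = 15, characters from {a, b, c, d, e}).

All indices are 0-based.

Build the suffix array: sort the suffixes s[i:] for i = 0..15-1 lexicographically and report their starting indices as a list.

rank | idx | suffix
   0 |   2 | aacbddaddeece
   1 |   3 | acbddaddeece
   2 |   8 | addeece
   3 |   5 | bddaddeece
   4 |   4 | cbddaddeece
   5 |  13 | ce
   6 |   0 | ceaacbddaddeece
   7 |   7 | daddeece
   8 |   6 | ddaddeece
   9 |   9 | ddeece
  10 |  10 | deece
  11 |  14 | e
  12 |   1 | eaacbddaddeece
  13 |  12 | ece
  14 |  11 | eece

[2, 3, 8, 5, 4, 13, 0, 7, 6, 9, 10, 14, 1, 12, 11]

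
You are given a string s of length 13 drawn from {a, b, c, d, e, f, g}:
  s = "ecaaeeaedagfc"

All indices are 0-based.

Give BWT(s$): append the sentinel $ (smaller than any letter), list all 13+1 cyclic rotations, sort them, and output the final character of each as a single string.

cceadfeee$aaga

rank  rotation        last
    0  $ecaaeeaedagfc  c
    1  aaeeaedagfc$ec  c
    2  aedagfc$ecaaee  e
    3  aeeaedagfc$eca  a
    4  agfc$ecaaeeaed  d
    5  c$ecaaeeaedagf  f
    6  caaeeaedagfc$e  e
    7  dagfc$ecaaeeae  e
    8  eaedagfc$ecaae  e
    9  ecaaeeaedagfc$  $
   10  edagfc$ecaaeea  a
   11  eeaedagfc$ecaa  a
   12  fc$ecaaeeaedag  g
   13  gfc$ecaaeeaeda  a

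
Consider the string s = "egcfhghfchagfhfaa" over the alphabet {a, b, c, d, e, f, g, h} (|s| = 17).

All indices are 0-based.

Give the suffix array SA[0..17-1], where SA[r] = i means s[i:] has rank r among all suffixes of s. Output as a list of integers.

rank | idx | suffix
   0 |  16 | a
   1 |  15 | aa
   2 |  10 | agfhfaa
   3 |   2 | cfhghfchagfhfaa
   4 |   8 | chagfhfaa
   5 |   0 | egcfhghfchagfhfaa
   6 |  14 | faa
   7 |   7 | fchagfhfaa
   8 |  12 | fhfaa
   9 |   3 | fhghfchagfhfaa
  10 |   1 | gcfhghfchagfhfaa
  11 |  11 | gfhfaa
  12 |   5 | ghfchagfhfaa
  13 |   9 | hagfhfaa
  14 |  13 | hfaa
  15 |   6 | hfchagfhfaa
  16 |   4 | hghfchagfhfaa

[16, 15, 10, 2, 8, 0, 14, 7, 12, 3, 1, 11, 5, 9, 13, 6, 4]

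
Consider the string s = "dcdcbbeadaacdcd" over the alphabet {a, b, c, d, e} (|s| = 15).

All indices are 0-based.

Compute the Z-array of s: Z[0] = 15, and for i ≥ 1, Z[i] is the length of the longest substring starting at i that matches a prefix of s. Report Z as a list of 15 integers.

[15, 0, 2, 0, 0, 0, 0, 0, 1, 0, 0, 0, 3, 0, 1]

Z[0]=15
i=1: fresh scan; Z[1]=0
i=2: fresh scan; Z[2]=2 scan→box=[2,4)
i=3: min(r-i=1, Z[1]=0)=0; Z[3]=0
i=4: fresh scan; Z[4]=0
i=5: fresh scan; Z[5]=0
i=6: fresh scan; Z[6]=0
i=7: fresh scan; Z[7]=0
i=8: fresh scan; Z[8]=1 scan→box=[8,9)
i=9: fresh scan; Z[9]=0
i=10: fresh scan; Z[10]=0
i=11: fresh scan; Z[11]=0
i=12: fresh scan; Z[12]=3 scan→box=[12,15)
i=13: min(r-i=2, Z[1]=0)=0; Z[13]=0
i=14: min(r-i=1, Z[2]=2)=1; Z[14]=1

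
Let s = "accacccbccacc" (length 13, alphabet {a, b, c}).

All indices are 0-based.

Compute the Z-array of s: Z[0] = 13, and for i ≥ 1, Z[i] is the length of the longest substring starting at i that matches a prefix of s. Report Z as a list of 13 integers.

Z[0]=13
i=1: i≥r, start 0; Z[1]=0
i=2: i≥r, start 0; Z[2]=0
i=3: i≥r, start 0; Z[3]=3 grow→box=[3,6)
i=4: min(r-i=2, Z[1]=0)=0; Z[4]=0
i=5: min(r-i=1, Z[2]=0)=0; Z[5]=0
i=6: i≥r, start 0; Z[6]=0
i=7: i≥r, start 0; Z[7]=0
i=8: i≥r, start 0; Z[8]=0
i=9: i≥r, start 0; Z[9]=0
i=10: i≥r, start 0; Z[10]=3 grow→box=[10,13)
i=11: min(r-i=2, Z[1]=0)=0; Z[11]=0
i=12: min(r-i=1, Z[2]=0)=0; Z[12]=0

[13, 0, 0, 3, 0, 0, 0, 0, 0, 0, 3, 0, 0]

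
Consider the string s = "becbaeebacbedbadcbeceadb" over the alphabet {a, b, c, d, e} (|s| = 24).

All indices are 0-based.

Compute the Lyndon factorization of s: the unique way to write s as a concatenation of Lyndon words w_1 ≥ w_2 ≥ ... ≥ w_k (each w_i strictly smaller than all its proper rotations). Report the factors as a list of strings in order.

emit factor 1: 'bec' (i=0, period=3)
emit factor 2: 'b' (i=3, period=1)
emit factor 3: 'aeeb' (i=4, period=4)
emit factor 4: 'acbedbadcbeceadb' (i=8, period=16)

["bec", "b", "aeeb", "acbedbadcbeceadb"]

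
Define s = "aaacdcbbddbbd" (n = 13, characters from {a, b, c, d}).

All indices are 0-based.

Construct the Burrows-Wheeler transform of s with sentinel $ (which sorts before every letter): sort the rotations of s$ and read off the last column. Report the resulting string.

d$aadcbbdabdcb

rank  rotation        last
    0  $aaacdcbbddbbd  d
    1  aaacdcbbddbbd$  $
    2  aacdcbbddbbd$a  a
    3  acdcbbddbbd$aa  a
    4  bbd$aaacdcbbdd  d
    5  bbddbbd$aaacdc  c
    6  bd$aaacdcbbddb  b
    7  bddbbd$aaacdcb  b
    8  cbbddbbd$aaacd  d
    9  cdcbbddbbd$aaa  a
   10  d$aaacdcbbddbb  b
   11  dbbd$aaacdcbbd  d
   12  dcbbddbbd$aaac  c
   13  ddbbd$aaacdcbb  b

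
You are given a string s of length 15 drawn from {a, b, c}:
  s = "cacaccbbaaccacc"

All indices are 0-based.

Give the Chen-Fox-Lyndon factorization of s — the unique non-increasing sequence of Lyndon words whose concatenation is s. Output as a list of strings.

["c", "acaccbb", "aaccacc"]

emit factor 1: 'c' (i=0, period=1)
emit factor 2: 'acaccbb' (i=1, period=7)
emit factor 3: 'aaccacc' (i=8, period=7)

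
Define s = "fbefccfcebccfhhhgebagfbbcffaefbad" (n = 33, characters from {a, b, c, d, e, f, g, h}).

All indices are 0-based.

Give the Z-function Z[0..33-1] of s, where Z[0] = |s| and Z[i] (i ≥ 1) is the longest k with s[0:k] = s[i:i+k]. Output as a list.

Z[0]=33
i=1: outside box; Z[1]=0
i=2: outside box; Z[2]=0
i=3: outside box; Z[3]=1 scan→box=[3,4)
i=4: outside box; Z[4]=0
i=5: outside box; Z[5]=0
i=6: outside box; Z[6]=1 scan→box=[6,7)
i=7: outside box; Z[7]=0
i=8: outside box; Z[8]=0
i=9: outside box; Z[9]=0
i=10: outside box; Z[10]=0
i=11: outside box; Z[11]=0
i=12: outside box; Z[12]=1 scan→box=[12,13)
i=13: outside box; Z[13]=0
i=14: outside box; Z[14]=0
i=15: outside box; Z[15]=0
i=16: outside box; Z[16]=0
i=17: outside box; Z[17]=0
i=18: outside box; Z[18]=0
i=19: outside box; Z[19]=0
i=20: outside box; Z[20]=0
i=21: outside box; Z[21]=2 scan→box=[21,23)
i=22: min(r-i=1, Z[1]=0)=0; Z[22]=0
i=23: outside box; Z[23]=0
i=24: outside box; Z[24]=0
i=25: outside box; Z[25]=1 scan→box=[25,26)
i=26: outside box; Z[26]=1 scan→box=[26,27)
i=27: outside box; Z[27]=0
i=28: outside box; Z[28]=0
i=29: outside box; Z[29]=2 scan→box=[29,31)
i=30: min(r-i=1, Z[1]=0)=0; Z[30]=0
i=31: outside box; Z[31]=0
i=32: outside box; Z[32]=0

[33, 0, 0, 1, 0, 0, 1, 0, 0, 0, 0, 0, 1, 0, 0, 0, 0, 0, 0, 0, 0, 2, 0, 0, 0, 1, 1, 0, 0, 2, 0, 0, 0]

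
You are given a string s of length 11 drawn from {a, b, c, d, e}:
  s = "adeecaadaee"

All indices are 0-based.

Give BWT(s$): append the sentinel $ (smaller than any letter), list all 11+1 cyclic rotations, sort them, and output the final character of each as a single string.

eca$deaaeead

rank  rotation      last
    0  $adeecaadaee  e
    1  aadaee$adeec  c
    2  adaee$adeeca  a
    3  adeecaadaee$  $
    4  aee$adeecaad  d
    5  caadaee$adee  e
    6  daee$adeecaa  a
    7  deecaadaee$a  a
    8  e$adeecaadae  e
    9  ecaadaee$ade  e
   10  ee$adeecaada  a
   11  eecaadaee$ad  d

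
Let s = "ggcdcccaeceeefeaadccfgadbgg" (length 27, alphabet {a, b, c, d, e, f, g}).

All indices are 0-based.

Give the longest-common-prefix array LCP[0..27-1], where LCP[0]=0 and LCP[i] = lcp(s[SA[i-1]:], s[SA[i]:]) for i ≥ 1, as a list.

sorted suffixes:
  #0 SA[0]=15  'aadccfgadbgg'
  #1 SA[1]=22  'adbgg'
  #2 SA[2]=16  'adccfgadbgg'
  #3 SA[3]=7  'aeceeefeaadccfgadbgg'
  #4 SA[4]=24  'bgg'
  #5 SA[5]=6  'caeceeefeaadccfgadbgg'
  #6 SA[6]=5  'ccaeceeefeaadccfgadbgg'
  #7 SA[7]=4  'cccaeceeefeaadccfgadbgg'
  #8 SA[8]=18  'ccfgadbgg'
  #9 SA[9]=2  'cdcccaeceeefeaadccfgadbgg'
  #10 SA[10]=9  'ceeefeaadccfgadbgg'
  #11 SA[11]=19  'cfgadbgg'
  #12 SA[12]=23  'dbgg'
  #13 SA[13]=3  'dcccaeceeefeaadccfgadbgg'
  #14 SA[14]=17  'dccfgadbgg'
  #15 SA[15]=14  'eaadccfgadbgg'
  #16 SA[16]=8  'eceeefeaadccfgadbgg'
  #17 SA[17]=10  'eeefeaadccfgadbgg'
  #18 SA[18]=11  'eefeaadccfgadbgg'
  #19 SA[19]=12  'efeaadccfgadbgg'
  #20 SA[20]=13  'feaadccfgadbgg'
  #21 SA[21]=20  'fgadbgg'
  #22 SA[22]=26  'g'
  #23 SA[23]=21  'gadbgg'
  #24 SA[24]=1  'gcdcccaeceeefeaadccfgadbgg'
  #25 SA[25]=25  'gg'
  #26 SA[26]=0  'ggcdcccaeceeefeaadccfgadbgg'

SA = [15, 22, 16, 7, 24, 6, 5, 4, 18, 2, 9, 19, 23, 3, 17, 14, 8, 10, 11, 12, 13, 20, 26, 21, 1, 25, 0]
[i] adj suffixes → lcp
  [1] 15/22 → 1 ('a')
  [2] 22/16 → 2 ('ad')
  [3] 16/7 → 1 ('a')
  [4] 7/24 → 0 ('')
  [5] 24/6 → 0 ('')
  [6] 6/5 → 1 ('c')
  [7] 5/4 → 2 ('cc')
  [8] 4/18 → 2 ('cc')
  [9] 18/2 → 1 ('c')
  [10] 2/9 → 1 ('c')
  [11] 9/19 → 1 ('c')
  [12] 19/23 → 0 ('')
  [13] 23/3 → 1 ('d')
  [14] 3/17 → 3 ('dcc')
  [15] 17/14 → 0 ('')
  [16] 14/8 → 1 ('e')
  [17] 8/10 → 1 ('e')
  [18] 10/11 → 2 ('ee')
  [19] 11/12 → 1 ('e')
  [20] 12/13 → 0 ('')
  [21] 13/20 → 1 ('f')
  [22] 20/26 → 0 ('')
  [23] 26/21 → 1 ('g')
  [24] 21/1 → 1 ('g')
  [25] 1/25 → 1 ('g')
  [26] 25/0 → 2 ('gg')

[0, 1, 2, 1, 0, 0, 1, 2, 2, 1, 1, 1, 0, 1, 3, 0, 1, 1, 2, 1, 0, 1, 0, 1, 1, 1, 2]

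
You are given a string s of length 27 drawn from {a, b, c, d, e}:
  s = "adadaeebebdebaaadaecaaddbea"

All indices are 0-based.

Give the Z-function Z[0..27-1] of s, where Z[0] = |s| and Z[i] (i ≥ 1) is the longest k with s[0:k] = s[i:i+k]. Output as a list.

Z[0]=27
i=1: outside box; Z[1]=0
i=2: outside box; Z[2]=3 scan→box=[2,5)
i=3: min(r-i=2, Z[1]=0)=0; Z[3]=0
i=4: min(r-i=1, Z[2]=3)=1; Z[4]=1
i=5: outside box; Z[5]=0
i=6: outside box; Z[6]=0
i=7: outside box; Z[7]=0
i=8: outside box; Z[8]=0
i=9: outside box; Z[9]=0
i=10: outside box; Z[10]=0
i=11: outside box; Z[11]=0
i=12: outside box; Z[12]=0
i=13: outside box; Z[13]=1 scan→box=[13,14)
i=14: outside box; Z[14]=1 scan→box=[14,15)
i=15: outside box; Z[15]=3 scan→box=[15,18)
i=16: min(r-i=2, Z[1]=0)=0; Z[16]=0
i=17: min(r-i=1, Z[2]=3)=1; Z[17]=1
i=18: outside box; Z[18]=0
i=19: outside box; Z[19]=0
i=20: outside box; Z[20]=1 scan→box=[20,21)
i=21: outside box; Z[21]=2 scan→box=[21,23)
i=22: min(r-i=1, Z[1]=0)=0; Z[22]=0
i=23: outside box; Z[23]=0
i=24: outside box; Z[24]=0
i=25: outside box; Z[25]=0
i=26: outside box; Z[26]=1 scan→box=[26,27)

[27, 0, 3, 0, 1, 0, 0, 0, 0, 0, 0, 0, 0, 1, 1, 3, 0, 1, 0, 0, 1, 2, 0, 0, 0, 0, 1]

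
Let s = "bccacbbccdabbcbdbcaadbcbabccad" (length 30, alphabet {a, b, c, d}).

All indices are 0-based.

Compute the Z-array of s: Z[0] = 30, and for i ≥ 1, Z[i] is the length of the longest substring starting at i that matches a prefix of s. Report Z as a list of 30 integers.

[30, 0, 0, 0, 0, 1, 3, 0, 0, 0, 0, 1, 2, 0, 1, 0, 2, 0, 0, 0, 0, 2, 0, 1, 0, 4, 0, 0, 0, 0]

Z[0]=30
i=1: fresh scan; Z[1]=0
i=2: fresh scan; Z[2]=0
i=3: fresh scan; Z[3]=0
i=4: fresh scan; Z[4]=0
i=5: fresh scan; Z[5]=1 scan→box=[5,6)
i=6: fresh scan; Z[6]=3 scan→box=[6,9)
i=7: min(r-i=2, Z[1]=0)=0; Z[7]=0
i=8: min(r-i=1, Z[2]=0)=0; Z[8]=0
i=9: fresh scan; Z[9]=0
i=10: fresh scan; Z[10]=0
i=11: fresh scan; Z[11]=1 scan→box=[11,12)
i=12: fresh scan; Z[12]=2 scan→box=[12,14)
i=13: min(r-i=1, Z[1]=0)=0; Z[13]=0
i=14: fresh scan; Z[14]=1 scan→box=[14,15)
i=15: fresh scan; Z[15]=0
i=16: fresh scan; Z[16]=2 scan→box=[16,18)
i=17: min(r-i=1, Z[1]=0)=0; Z[17]=0
i=18: fresh scan; Z[18]=0
i=19: fresh scan; Z[19]=0
i=20: fresh scan; Z[20]=0
i=21: fresh scan; Z[21]=2 scan→box=[21,23)
i=22: min(r-i=1, Z[1]=0)=0; Z[22]=0
i=23: fresh scan; Z[23]=1 scan→box=[23,24)
i=24: fresh scan; Z[24]=0
i=25: fresh scan; Z[25]=4 scan→box=[25,29)
i=26: min(r-i=3, Z[1]=0)=0; Z[26]=0
i=27: min(r-i=2, Z[2]=0)=0; Z[27]=0
i=28: min(r-i=1, Z[3]=0)=0; Z[28]=0
i=29: fresh scan; Z[29]=0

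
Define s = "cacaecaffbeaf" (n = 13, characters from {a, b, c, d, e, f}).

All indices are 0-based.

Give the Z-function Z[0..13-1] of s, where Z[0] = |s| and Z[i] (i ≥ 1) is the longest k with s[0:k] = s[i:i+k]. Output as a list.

Z[0]=13
i=1: i≥r, start 0; Z[1]=0
i=2: i≥r, start 0; Z[2]=2 grow→box=[2,4)
i=3: min(r-i=1, Z[1]=0)=0; Z[3]=0
i=4: i≥r, start 0; Z[4]=0
i=5: i≥r, start 0; Z[5]=2 grow→box=[5,7)
i=6: min(r-i=1, Z[1]=0)=0; Z[6]=0
i=7: i≥r, start 0; Z[7]=0
i=8: i≥r, start 0; Z[8]=0
i=9: i≥r, start 0; Z[9]=0
i=10: i≥r, start 0; Z[10]=0
i=11: i≥r, start 0; Z[11]=0
i=12: i≥r, start 0; Z[12]=0

[13, 0, 2, 0, 0, 2, 0, 0, 0, 0, 0, 0, 0]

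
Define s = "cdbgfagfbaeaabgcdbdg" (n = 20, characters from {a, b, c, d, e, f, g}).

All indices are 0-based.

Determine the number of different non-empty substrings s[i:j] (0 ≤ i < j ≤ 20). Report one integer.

192

rank | idx | suffix
   0 |  11 | aabgcdbdg
   1 |  12 | abgcdbdg
   2 |   9 | aeaabgcdbdg
   3 |   5 | agfbaeaabgcdbdg
   4 |   8 | baeaabgcdbdg
   5 |  17 | bdg
   6 |  13 | bgcdbdg
   7 |   2 | bgfagfbaeaabgcdbdg
   8 |  15 | cdbdg
   9 |   0 | cdbgfagfbaeaabgcdbdg
  10 |  16 | dbdg
  11 |   1 | dbgfagfbaeaabgcdbdg
  12 |  18 | dg
  13 |  10 | eaabgcdbdg
  14 |   4 | fagfbaeaabgcdbdg
  15 |   7 | fbaeaabgcdbdg
  16 |  19 | g
  17 |  14 | gcdbdg
  18 |   3 | gfagfbaeaabgcdbdg
  19 |   6 | gfbaeaabgcdbdg

SA = [11, 12, 9, 5, 8, 17, 13, 2, 15, 0, 16, 1, 18, 10, 4, 7, 19, 14, 3, 6]
i: (SA[i-1],SA[i]) lcp shared
  1: (11,12) 1 'a'
  2: (12,9) 1 'a'
  3: (9,5) 1 'a'
  4: (5,8) 0 ''
  5: (8,17) 1 'b'
  6: (17,13) 1 'b'
  7: (13,2) 2 'bg'
  8: (2,15) 0 ''
  9: (15,0) 3 'cdb'
  10: (0,16) 0 ''
  11: (16,1) 2 'db'
  12: (1,18) 1 'd'
  13: (18,10) 0 ''
  14: (10,4) 0 ''
  15: (4,7) 1 'f'
  16: (7,19) 0 ''
  17: (19,14) 1 'g'
  18: (14,3) 1 'g'
  19: (3,6) 2 'gf'

n(n+1)/2 = 20·21/2 = 210
Σ LCP = 0 + 1 + 1 + 1 + 0 + 1 + 1 + 2 + 0 + 3 + 0 + 2 + 1 + 0 + 0 + 1 + 0 + 1 + 1 + 2 = 18
distinct = 210 − 18 = 192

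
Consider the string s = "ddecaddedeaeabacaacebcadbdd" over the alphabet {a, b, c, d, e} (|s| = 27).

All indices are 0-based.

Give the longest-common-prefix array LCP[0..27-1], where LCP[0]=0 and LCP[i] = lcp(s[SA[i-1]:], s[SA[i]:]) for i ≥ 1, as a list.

[0, 1, 1, 2, 1, 2, 1, 0, 1, 1, 0, 2, 3, 1, 0, 1, 1, 2, 3, 1, 2, 2, 0, 2, 1, 1, 1]

rank | idx | suffix
   0 |  16 | aacebcadbdd
   1 |  12 | abacaacebcadbdd
   2 |  14 | acaacebcadbdd
   3 |  17 | acebcadbdd
   4 |  22 | adbdd
   5 |   4 | addedeaeabacaacebcadbdd
   6 |  10 | aeabacaacebcadbdd
   7 |  13 | bacaacebcadbdd
   8 |  20 | bcadbdd
   9 |  24 | bdd
  10 |  15 | caacebcadbdd
  11 |  21 | cadbdd
  12 |   3 | caddedeaeabacaacebcadbdd
  13 |  18 | cebcadbdd
  14 |  26 | d
  15 |  23 | dbdd
  16 |  25 | dd
  17 |   0 | ddecaddedeaeabacaacebcadbdd
  18 |   5 | ddedeaeabacaacebcadbdd
  19 |   8 | deaeabacaacebcadbdd
  20 |   1 | decaddedeaeabacaacebcadbdd
  21 |   6 | dedeaeabacaacebcadbdd
  22 |  11 | eabacaacebcadbdd
  23 |   9 | eaeabacaacebcadbdd
  24 |  19 | ebcadbdd
  25 |   2 | ecaddedeaeabacaacebcadbdd
  26 |   7 | edeaeabacaacebcadbdd

SA = [16, 12, 14, 17, 22, 4, 10, 13, 20, 24, 15, 21, 3, 18, 26, 23, 25, 0, 5, 8, 1, 6, 11, 9, 19, 2, 7]
i: (SA[i-1],SA[i]) lcp shared
  1: (16,12) 1 'a'
  2: (12,14) 1 'a'
  3: (14,17) 2 'ac'
  4: (17,22) 1 'a'
  5: (22,4) 2 'ad'
  6: (4,10) 1 'a'
  7: (10,13) 0 ''
  8: (13,20) 1 'b'
  9: (20,24) 1 'b'
  10: (24,15) 0 ''
  11: (15,21) 2 'ca'
  12: (21,3) 3 'cad'
  13: (3,18) 1 'c'
  14: (18,26) 0 ''
  15: (26,23) 1 'd'
  16: (23,25) 1 'd'
  17: (25,0) 2 'dd'
  18: (0,5) 3 'dde'
  19: (5,8) 1 'd'
  20: (8,1) 2 'de'
  21: (1,6) 2 'de'
  22: (6,11) 0 ''
  23: (11,9) 2 'ea'
  24: (9,19) 1 'e'
  25: (19,2) 1 'e'
  26: (2,7) 1 'e'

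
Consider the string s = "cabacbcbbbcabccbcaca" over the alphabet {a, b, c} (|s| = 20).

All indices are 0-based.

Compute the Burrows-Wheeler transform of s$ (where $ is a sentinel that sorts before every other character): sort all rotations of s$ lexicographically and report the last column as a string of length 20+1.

accccbacbbccaa$bbbcab

rank  rotation               last
    0  $cabacbcbbbcabccbcaca  a
    1  a$cabacbcbbbcabccbcac  c
    2  abacbcbbbcabccbcaca$c  c
    3  abccbcaca$cabacbcbbbc  c
    4  aca$cabacbcbbbcabccbc  c
    5  acbcbbbcabccbcaca$cab  b
    6  bacbcbbbcabccbcaca$ca  a
    7  bbbcabccbcaca$cabacbc  c
    8  bbcabccbcaca$cabacbcb  b
    9  bcabccbcaca$cabacbcbb  b
   10  bcaca$cabacbcbbbcabcc  c
   11  bcbbbcabccbcaca$cabac  c
   12  bccbcaca$cabacbcbbbca  a
   13  ca$cabacbcbbbcabccbca  a
   14  cabacbcbbbcabccbcaca$  $
   15  cabccbcaca$cabacbcbbb  b
   16  caca$cabacbcbbbcabccb  b
   17  cbbbcabccbcaca$cabacb  b
   18  cbcaca$cabacbcbbbcabc  c
   19  cbcbbbcabccbcaca$caba  a
   20  ccbcaca$cabacbcbbbcab  b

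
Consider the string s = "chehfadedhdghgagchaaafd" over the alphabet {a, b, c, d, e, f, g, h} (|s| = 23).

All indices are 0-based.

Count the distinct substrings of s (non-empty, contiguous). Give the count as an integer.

258

sorted suffixes:
  #0 SA[0]=18  'aaafd'
  #1 SA[1]=19  'aafd'
  #2 SA[2]=5  'adedhdghgagchaaafd'
  #3 SA[3]=20  'afd'
  #4 SA[4]=14  'agchaaafd'
  #5 SA[5]=16  'chaaafd'
  #6 SA[6]=0  'chehfadedhdghgagchaaafd'
  #7 SA[7]=22  'd'
  #8 SA[8]=6  'dedhdghgagchaaafd'
  #9 SA[9]=10  'dghgagchaaafd'
  #10 SA[10]=8  'dhdghgagchaaafd'
  #11 SA[11]=7  'edhdghgagchaaafd'
  #12 SA[12]=2  'ehfadedhdghgagchaaafd'
  #13 SA[13]=4  'fadedhdghgagchaaafd'
  #14 SA[14]=21  'fd'
  #15 SA[15]=13  'gagchaaafd'
  #16 SA[16]=15  'gchaaafd'
  #17 SA[17]=11  'ghgagchaaafd'
  #18 SA[18]=17  'haaafd'
  #19 SA[19]=9  'hdghgagchaaafd'
  #20 SA[20]=1  'hehfadedhdghgagchaaafd'
  #21 SA[21]=3  'hfadedhdghgagchaaafd'
  #22 SA[22]=12  'hgagchaaafd'

SA = [18, 19, 5, 20, 14, 16, 0, 22, 6, 10, 8, 7, 2, 4, 21, 13, 15, 11, 17, 9, 1, 3, 12]
[i] adj suffixes → lcp
  [1] 18/19 → 2 ('aa')
  [2] 19/5 → 1 ('a')
  [3] 5/20 → 1 ('a')
  [4] 20/14 → 1 ('a')
  [5] 14/16 → 0 ('')
  [6] 16/0 → 2 ('ch')
  [7] 0/22 → 0 ('')
  [8] 22/6 → 1 ('d')
  [9] 6/10 → 1 ('d')
  [10] 10/8 → 1 ('d')
  [11] 8/7 → 0 ('')
  [12] 7/2 → 1 ('e')
  [13] 2/4 → 0 ('')
  [14] 4/21 → 1 ('f')
  [15] 21/13 → 0 ('')
  [16] 13/15 → 1 ('g')
  [17] 15/11 → 1 ('g')
  [18] 11/17 → 0 ('')
  [19] 17/9 → 1 ('h')
  [20] 9/1 → 1 ('h')
  [21] 1/3 → 1 ('h')
  [22] 3/12 → 1 ('h')

n(n+1)/2 = 23·24/2 = 276
Σ LCP = 0 + 2 + 1 + 1 + 1 + 0 + 2 + 0 + 1 + 1 + 1 + 0 + 1 + 0 + 1 + 0 + 1 + 1 + 0 + 1 + 1 + 1 + 1 = 18
distinct = 276 − 18 = 258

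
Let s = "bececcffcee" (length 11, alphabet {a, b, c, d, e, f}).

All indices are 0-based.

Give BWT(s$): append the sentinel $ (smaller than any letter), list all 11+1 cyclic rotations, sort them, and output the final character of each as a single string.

rank  rotation      last
    0  $bececcffcee  e
    1  bececcffcee$  $
    2  ccffcee$bece  e
    3  ceccffcee$be  e
    4  cee$bececcff  f
    5  cffcee$becec  c
    6  e$bececcffce  e
    7  eccffcee$bec  c
    8  ececcffcee$b  b
    9  ee$bececcffc  c
   10  fcee$bececcf  f
   11  ffcee$bececc  c

e$eefcecbcfc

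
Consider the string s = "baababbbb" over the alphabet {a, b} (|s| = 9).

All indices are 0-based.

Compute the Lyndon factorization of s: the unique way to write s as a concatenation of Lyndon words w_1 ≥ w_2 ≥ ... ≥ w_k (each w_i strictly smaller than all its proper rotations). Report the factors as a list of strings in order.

["b", "aababbbb"]

emit factor 1: 'b' (i=0, period=1)
emit factor 2: 'aababbbb' (i=1, period=8)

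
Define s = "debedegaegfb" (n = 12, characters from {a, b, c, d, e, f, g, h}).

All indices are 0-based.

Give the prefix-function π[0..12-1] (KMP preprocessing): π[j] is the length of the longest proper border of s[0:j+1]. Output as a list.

[0, 0, 0, 0, 1, 2, 0, 0, 0, 0, 0, 0]

π[0] = 0
j=1 s[j]='e': π[1]=0 (border '')
j=2 s[j]='b': π[2]=0 (border '')
j=3 s[j]='e': π[3]=0 (border '')
j=4 s[j]='d': π[4]=1 (border 'd')
j=5 s[j]='e': π[5]=2 (border 'de')
j=6 s[j]='g': k: 2→0; π[6]=0 (border '')
j=7 s[j]='a': π[7]=0 (border '')
j=8 s[j]='e': π[8]=0 (border '')
j=9 s[j]='g': π[9]=0 (border '')
j=10 s[j]='f': π[10]=0 (border '')
j=11 s[j]='b': π[11]=0 (border '')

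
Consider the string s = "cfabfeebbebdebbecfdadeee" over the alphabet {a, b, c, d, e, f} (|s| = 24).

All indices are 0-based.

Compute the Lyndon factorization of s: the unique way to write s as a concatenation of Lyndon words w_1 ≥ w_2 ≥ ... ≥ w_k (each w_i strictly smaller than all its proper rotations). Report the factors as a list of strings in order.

["cf", "abfeebbebdebbecfdadeee"]

emit factor 1: 'cf' (i=0, period=2)
emit factor 2: 'abfeebbebdebbecfdadeee' (i=2, period=22)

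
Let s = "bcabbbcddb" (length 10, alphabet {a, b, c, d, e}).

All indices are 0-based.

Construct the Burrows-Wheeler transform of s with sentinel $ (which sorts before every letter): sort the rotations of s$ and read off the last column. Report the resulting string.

bcdab$bbbdc

rank  rotation     last
    0  $bcabbbcddb  b
    1  abbbcddb$bc  c
    2  b$bcabbbcdd  d
    3  bbbcddb$bca  a
    4  bbcddb$bcab  b
    5  bcabbbcddb$  $
    6  bcddb$bcabb  b
    7  cabbbcddb$b  b
    8  cddb$bcabbb  b
    9  db$bcabbbcd  d
   10  ddb$bcabbbc  c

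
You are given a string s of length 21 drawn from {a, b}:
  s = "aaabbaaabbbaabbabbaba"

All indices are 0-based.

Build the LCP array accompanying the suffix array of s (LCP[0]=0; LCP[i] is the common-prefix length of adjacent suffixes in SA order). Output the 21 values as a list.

[0, 1, 5, 2, 5, 4, 1, 2, 4, 5, 3, 0, 2, 3, 2, 3, 1, 4, 3, 4, 2]

sorted suffixes:
  #0 SA[0]=20  'a'
  #1 SA[1]=0  'aaabbaaabbbaabbabbaba'
  #2 SA[2]=5  'aaabbbaabbabbaba'
  #3 SA[3]=1  'aabbaaabbbaabbabbaba'
  #4 SA[4]=11  'aabbabbaba'
  #5 SA[5]=6  'aabbbaabbabbaba'
  #6 SA[6]=18  'aba'
  #7 SA[7]=2  'abbaaabbbaabbabbaba'
  #8 SA[8]=15  'abbaba'
  #9 SA[9]=12  'abbabbaba'
  #10 SA[10]=7  'abbbaabbabbaba'
  #11 SA[11]=19  'ba'
  #12 SA[12]=4  'baaabbbaabbabbaba'
  #13 SA[13]=10  'baabbabbaba'
  #14 SA[14]=17  'baba'
  #15 SA[15]=14  'babbaba'
  #16 SA[16]=3  'bbaaabbbaabbabbaba'
  #17 SA[17]=9  'bbaabbabbaba'
  #18 SA[18]=16  'bbaba'
  #19 SA[19]=13  'bbabbaba'
  #20 SA[20]=8  'bbbaabbabbaba'

SA = [20, 0, 5, 1, 11, 6, 18, 2, 15, 12, 7, 19, 4, 10, 17, 14, 3, 9, 16, 13, 8]
[i] adj suffixes → lcp
  [1] 20/0 → 1 ('a')
  [2] 0/5 → 5 ('aaabb')
  [3] 5/1 → 2 ('aa')
  [4] 1/11 → 5 ('aabba')
  [5] 11/6 → 4 ('aabb')
  [6] 6/18 → 1 ('a')
  [7] 18/2 → 2 ('ab')
  [8] 2/15 → 4 ('abba')
  [9] 15/12 → 5 ('abbab')
  [10] 12/7 → 3 ('abb')
  [11] 7/19 → 0 ('')
  [12] 19/4 → 2 ('ba')
  [13] 4/10 → 3 ('baa')
  [14] 10/17 → 2 ('ba')
  [15] 17/14 → 3 ('bab')
  [16] 14/3 → 1 ('b')
  [17] 3/9 → 4 ('bbaa')
  [18] 9/16 → 3 ('bba')
  [19] 16/13 → 4 ('bbab')
  [20] 13/8 → 2 ('bb')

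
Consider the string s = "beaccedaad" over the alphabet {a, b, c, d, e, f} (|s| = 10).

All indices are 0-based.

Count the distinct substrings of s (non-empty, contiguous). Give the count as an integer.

50

rank | idx | suffix
   0 |   7 | aad
   1 |   2 | accedaad
   2 |   8 | ad
   3 |   0 | beaccedaad
   4 |   3 | ccedaad
   5 |   4 | cedaad
   6 |   9 | d
   7 |   6 | daad
   8 |   1 | eaccedaad
   9 |   5 | edaad

SA = [7, 2, 8, 0, 3, 4, 9, 6, 1, 5]
i: (SA[i-1],SA[i]) lcp shared
  1: (7,2) 1 'a'
  2: (2,8) 1 'a'
  3: (8,0) 0 ''
  4: (0,3) 0 ''
  5: (3,4) 1 'c'
  6: (4,9) 0 ''
  7: (9,6) 1 'd'
  8: (6,1) 0 ''
  9: (1,5) 1 'e'

n(n+1)/2 = 10·11/2 = 55
Σ LCP = 0 + 1 + 1 + 0 + 0 + 1 + 0 + 1 + 0 + 1 = 5
distinct = 55 − 5 = 50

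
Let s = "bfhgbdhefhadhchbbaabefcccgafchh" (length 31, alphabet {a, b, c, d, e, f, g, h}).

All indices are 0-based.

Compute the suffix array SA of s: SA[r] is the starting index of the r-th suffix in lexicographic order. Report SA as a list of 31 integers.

[17, 18, 10, 26, 16, 15, 4, 19, 0, 22, 23, 24, 13, 28, 11, 5, 20, 7, 21, 27, 8, 1, 25, 3, 30, 9, 14, 12, 6, 2, 29]

rank→(start, suffix):
  0 → (17, 'aabefcccgafchh')
  1 → (18, 'abefcccgafchh')
  2 → (10, 'adhchbbaabefcccgafchh')
  3 → (26, 'afchh')
  4 → (16, 'baabefcccgafchh')
  5 → (15, 'bbaabefcccgafchh')
  6 → (4, 'bdhefhadhchbbaabefcccgafchh')
  7 → (19, 'befcccgafchh')
  8 → (0, 'bfhgbdhefhadhchbbaabefcccgafchh')
  9 → (22, 'cccgafchh')
  10 → (23, 'ccgafchh')
  11 → (24, 'cgafchh')
  12 → (13, 'chbbaabefcccgafchh')
  13 → (28, 'chh')
  14 → (11, 'dhchbbaabefcccgafchh')
  15 → (5, 'dhefhadhchbbaabefcccgafchh')
  16 → (20, 'efcccgafchh')
  17 → (7, 'efhadhchbbaabefcccgafchh')
  18 → (21, 'fcccgafchh')
  19 → (27, 'fchh')
  20 → (8, 'fhadhchbbaabefcccgafchh')
  21 → (1, 'fhgbdhefhadhchbbaabefcccgafchh')
  22 → (25, 'gafchh')
  23 → (3, 'gbdhefhadhchbbaabefcccgafchh')
  24 → (30, 'h')
  25 → (9, 'hadhchbbaabefcccgafchh')
  26 → (14, 'hbbaabefcccgafchh')
  27 → (12, 'hchbbaabefcccgafchh')
  28 → (6, 'hefhadhchbbaabefcccgafchh')
  29 → (2, 'hgbdhefhadhchbbaabefcccgafchh')
  30 → (29, 'hh')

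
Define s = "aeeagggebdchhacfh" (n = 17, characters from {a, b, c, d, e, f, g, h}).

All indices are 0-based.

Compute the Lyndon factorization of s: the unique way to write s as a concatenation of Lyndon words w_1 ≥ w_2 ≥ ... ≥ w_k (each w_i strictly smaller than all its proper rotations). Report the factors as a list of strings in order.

["aeeagggebdchh", "acfh"]

emit factor 1: 'aeeagggebdchh' (i=0, period=13)
emit factor 2: 'acfh' (i=13, period=4)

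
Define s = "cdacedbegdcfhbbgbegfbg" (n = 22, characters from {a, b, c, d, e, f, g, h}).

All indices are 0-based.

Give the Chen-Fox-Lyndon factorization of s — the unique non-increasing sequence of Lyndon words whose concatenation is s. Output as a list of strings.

emit factor 1: 'cd' (i=0, period=2)
emit factor 2: 'acedbegdcfhbbgbegfbg' (i=2, period=20)

["cd", "acedbegdcfhbbgbegfbg"]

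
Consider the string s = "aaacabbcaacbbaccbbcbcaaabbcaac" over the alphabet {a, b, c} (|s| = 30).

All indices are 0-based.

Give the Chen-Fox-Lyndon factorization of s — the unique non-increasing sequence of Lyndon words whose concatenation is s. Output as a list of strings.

emit factor 1: 'aaacabbcaacbbaccbbcbc' (i=0, period=21)
emit factor 2: 'aaabbcaac' (i=21, period=9)

["aaacabbcaacbbaccbbcbc", "aaabbcaac"]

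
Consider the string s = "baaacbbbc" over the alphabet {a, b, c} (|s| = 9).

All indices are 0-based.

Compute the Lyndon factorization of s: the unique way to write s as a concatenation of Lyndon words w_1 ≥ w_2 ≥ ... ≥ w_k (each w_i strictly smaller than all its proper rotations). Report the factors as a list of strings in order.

["b", "aaacbbbc"]

emit factor 1: 'b' (i=0, period=1)
emit factor 2: 'aaacbbbc' (i=1, period=8)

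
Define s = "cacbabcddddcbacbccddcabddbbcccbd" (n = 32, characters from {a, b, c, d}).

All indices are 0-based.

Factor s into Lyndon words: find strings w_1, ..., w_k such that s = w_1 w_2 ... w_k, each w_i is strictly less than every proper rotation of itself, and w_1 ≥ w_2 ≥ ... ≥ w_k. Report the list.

emit factor 1: 'c' (i=0, period=1)
emit factor 2: 'acb' (i=1, period=3)
emit factor 3: 'abcddddcbacbccddcabddbbcccbd' (i=4, period=28)

["c", "acb", "abcddddcbacbccddcabddbbcccbd"]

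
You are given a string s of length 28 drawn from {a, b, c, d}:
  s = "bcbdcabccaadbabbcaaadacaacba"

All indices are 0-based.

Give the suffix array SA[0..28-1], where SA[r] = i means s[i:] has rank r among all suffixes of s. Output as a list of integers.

rank→(start, suffix):
  0 → (27, 'a')
  1 → (17, 'aaadacaacba')
  2 → (23, 'aacba')
  3 → (18, 'aadacaacba')
  4 → (9, 'aadbabbcaaadacaacba')
  5 → (13, 'abbcaaadacaacba')
  6 → (5, 'abccaadbabbcaaadacaacba')
  7 → (21, 'acaacba')
  8 → (24, 'acba')
  9 → (19, 'adacaacba')
  10 → (10, 'adbabbcaaadacaacba')
  11 → (26, 'ba')
  12 → (12, 'babbcaaadacaacba')
  13 → (14, 'bbcaaadacaacba')
  14 → (15, 'bcaaadacaacba')
  15 → (0, 'bcbdcabccaadbabbcaaadacaacba')
  16 → (6, 'bccaadbabbcaaadacaacba')
  17 → (2, 'bdcabccaadbabbcaaadacaacba')
  18 → (16, 'caaadacaacba')
  19 → (22, 'caacba')
  20 → (8, 'caadbabbcaaadacaacba')
  21 → (4, 'cabccaadbabbcaaadacaacba')
  22 → (25, 'cba')
  23 → (1, 'cbdcabccaadbabbcaaadacaacba')
  24 → (7, 'ccaadbabbcaaadacaacba')
  25 → (20, 'dacaacba')
  26 → (11, 'dbabbcaaadacaacba')
  27 → (3, 'dcabccaadbabbcaaadacaacba')

[27, 17, 23, 18, 9, 13, 5, 21, 24, 19, 10, 26, 12, 14, 15, 0, 6, 2, 16, 22, 8, 4, 25, 1, 7, 20, 11, 3]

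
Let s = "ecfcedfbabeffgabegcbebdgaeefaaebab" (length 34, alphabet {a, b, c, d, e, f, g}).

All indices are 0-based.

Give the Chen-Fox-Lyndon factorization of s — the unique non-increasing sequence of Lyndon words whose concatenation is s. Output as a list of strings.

["e", "cf", "cedf", "b", "abeffgabegcbebdgaeef", "aaebab"]

emit factor 1: 'e' (i=0, period=1)
emit factor 2: 'cf' (i=1, period=2)
emit factor 3: 'cedf' (i=3, period=4)
emit factor 4: 'b' (i=7, period=1)
emit factor 5: 'abeffgabegcbebdgaeef' (i=8, period=20)
emit factor 6: 'aaebab' (i=28, period=6)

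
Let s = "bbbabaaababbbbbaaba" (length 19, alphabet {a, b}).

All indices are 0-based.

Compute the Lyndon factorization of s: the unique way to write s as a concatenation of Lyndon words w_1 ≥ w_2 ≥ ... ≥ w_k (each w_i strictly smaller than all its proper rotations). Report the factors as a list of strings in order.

emit factor 1: 'b' (i=0, period=1)
emit factor 2: 'b' (i=1, period=1)
emit factor 3: 'b' (i=2, period=1)
emit factor 4: 'ab' (i=3, period=2)
emit factor 5: 'aaababbbbbaab' (i=5, period=13)
emit factor 6: 'a' (i=18, period=1)

["b", "b", "b", "ab", "aaababbbbbaab", "a"]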